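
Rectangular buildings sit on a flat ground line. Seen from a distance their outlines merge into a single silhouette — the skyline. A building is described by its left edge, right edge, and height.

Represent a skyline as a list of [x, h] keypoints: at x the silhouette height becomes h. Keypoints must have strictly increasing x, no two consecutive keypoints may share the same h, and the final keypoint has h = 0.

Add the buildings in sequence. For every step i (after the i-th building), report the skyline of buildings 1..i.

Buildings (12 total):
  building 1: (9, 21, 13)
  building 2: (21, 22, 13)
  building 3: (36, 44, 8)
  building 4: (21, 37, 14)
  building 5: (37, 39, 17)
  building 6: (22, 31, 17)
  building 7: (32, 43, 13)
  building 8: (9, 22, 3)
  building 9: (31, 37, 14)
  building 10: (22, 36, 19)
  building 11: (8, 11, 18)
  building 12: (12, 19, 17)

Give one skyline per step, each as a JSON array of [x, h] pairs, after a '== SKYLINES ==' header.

== SKYLINES ==
[[9,13],[21,0]]
[[9,13],[22,0]]
[[9,13],[22,0],[36,8],[44,0]]
[[9,13],[21,14],[37,8],[44,0]]
[[9,13],[21,14],[37,17],[39,8],[44,0]]
[[9,13],[21,14],[22,17],[31,14],[37,17],[39,8],[44,0]]
[[9,13],[21,14],[22,17],[31,14],[37,17],[39,13],[43,8],[44,0]]
[[9,13],[21,14],[22,17],[31,14],[37,17],[39,13],[43,8],[44,0]]
[[9,13],[21,14],[22,17],[31,14],[37,17],[39,13],[43,8],[44,0]]
[[9,13],[21,14],[22,19],[36,14],[37,17],[39,13],[43,8],[44,0]]
[[8,18],[11,13],[21,14],[22,19],[36,14],[37,17],[39,13],[43,8],[44,0]]
[[8,18],[11,13],[12,17],[19,13],[21,14],[22,19],[36,14],[37,17],[39,13],[43,8],[44,0]]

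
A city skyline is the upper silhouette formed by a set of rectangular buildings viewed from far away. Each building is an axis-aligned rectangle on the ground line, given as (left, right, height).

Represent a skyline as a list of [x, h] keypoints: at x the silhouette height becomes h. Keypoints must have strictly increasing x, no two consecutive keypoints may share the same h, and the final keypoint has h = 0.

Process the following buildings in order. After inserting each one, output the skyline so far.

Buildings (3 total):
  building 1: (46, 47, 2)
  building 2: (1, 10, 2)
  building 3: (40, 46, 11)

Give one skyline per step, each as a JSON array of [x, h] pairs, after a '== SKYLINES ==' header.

== SKYLINES ==
[[46,2],[47,0]]
[[1,2],[10,0],[46,2],[47,0]]
[[1,2],[10,0],[40,11],[46,2],[47,0]]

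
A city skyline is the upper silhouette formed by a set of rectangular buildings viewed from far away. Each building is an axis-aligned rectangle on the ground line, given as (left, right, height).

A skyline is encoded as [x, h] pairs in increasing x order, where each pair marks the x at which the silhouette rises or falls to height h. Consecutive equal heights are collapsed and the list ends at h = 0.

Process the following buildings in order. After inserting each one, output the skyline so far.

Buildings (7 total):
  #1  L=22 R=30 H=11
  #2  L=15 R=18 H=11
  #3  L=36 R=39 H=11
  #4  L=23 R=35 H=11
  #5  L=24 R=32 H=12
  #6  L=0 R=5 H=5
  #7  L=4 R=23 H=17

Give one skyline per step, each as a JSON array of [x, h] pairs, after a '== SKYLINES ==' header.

== SKYLINES ==
[[22,11],[30,0]]
[[15,11],[18,0],[22,11],[30,0]]
[[15,11],[18,0],[22,11],[30,0],[36,11],[39,0]]
[[15,11],[18,0],[22,11],[35,0],[36,11],[39,0]]
[[15,11],[18,0],[22,11],[24,12],[32,11],[35,0],[36,11],[39,0]]
[[0,5],[5,0],[15,11],[18,0],[22,11],[24,12],[32,11],[35,0],[36,11],[39,0]]
[[0,5],[4,17],[23,11],[24,12],[32,11],[35,0],[36,11],[39,0]]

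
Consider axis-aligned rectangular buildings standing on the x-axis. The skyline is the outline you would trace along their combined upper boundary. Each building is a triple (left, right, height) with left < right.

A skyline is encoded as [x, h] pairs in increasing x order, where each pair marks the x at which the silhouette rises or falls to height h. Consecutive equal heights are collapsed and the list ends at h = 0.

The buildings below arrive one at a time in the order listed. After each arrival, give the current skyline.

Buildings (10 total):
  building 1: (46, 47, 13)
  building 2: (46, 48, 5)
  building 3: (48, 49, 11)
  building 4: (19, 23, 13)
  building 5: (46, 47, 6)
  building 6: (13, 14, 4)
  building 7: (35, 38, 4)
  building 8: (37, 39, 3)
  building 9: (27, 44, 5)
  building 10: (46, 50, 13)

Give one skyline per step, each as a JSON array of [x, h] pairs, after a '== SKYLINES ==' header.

== SKYLINES ==
[[46,13],[47,0]]
[[46,13],[47,5],[48,0]]
[[46,13],[47,5],[48,11],[49,0]]
[[19,13],[23,0],[46,13],[47,5],[48,11],[49,0]]
[[19,13],[23,0],[46,13],[47,5],[48,11],[49,0]]
[[13,4],[14,0],[19,13],[23,0],[46,13],[47,5],[48,11],[49,0]]
[[13,4],[14,0],[19,13],[23,0],[35,4],[38,0],[46,13],[47,5],[48,11],[49,0]]
[[13,4],[14,0],[19,13],[23,0],[35,4],[38,3],[39,0],[46,13],[47,5],[48,11],[49,0]]
[[13,4],[14,0],[19,13],[23,0],[27,5],[44,0],[46,13],[47,5],[48,11],[49,0]]
[[13,4],[14,0],[19,13],[23,0],[27,5],[44,0],[46,13],[50,0]]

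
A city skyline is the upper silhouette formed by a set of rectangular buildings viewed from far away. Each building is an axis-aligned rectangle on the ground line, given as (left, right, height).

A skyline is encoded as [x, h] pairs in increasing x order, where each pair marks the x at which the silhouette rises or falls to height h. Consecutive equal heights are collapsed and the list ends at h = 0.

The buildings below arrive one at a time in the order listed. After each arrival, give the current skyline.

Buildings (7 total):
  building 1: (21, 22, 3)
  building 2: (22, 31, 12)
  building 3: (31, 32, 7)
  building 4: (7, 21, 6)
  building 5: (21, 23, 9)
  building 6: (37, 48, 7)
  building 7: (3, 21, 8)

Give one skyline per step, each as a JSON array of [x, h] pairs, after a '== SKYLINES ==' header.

== SKYLINES ==
[[21,3],[22,0]]
[[21,3],[22,12],[31,0]]
[[21,3],[22,12],[31,7],[32,0]]
[[7,6],[21,3],[22,12],[31,7],[32,0]]
[[7,6],[21,9],[22,12],[31,7],[32,0]]
[[7,6],[21,9],[22,12],[31,7],[32,0],[37,7],[48,0]]
[[3,8],[21,9],[22,12],[31,7],[32,0],[37,7],[48,0]]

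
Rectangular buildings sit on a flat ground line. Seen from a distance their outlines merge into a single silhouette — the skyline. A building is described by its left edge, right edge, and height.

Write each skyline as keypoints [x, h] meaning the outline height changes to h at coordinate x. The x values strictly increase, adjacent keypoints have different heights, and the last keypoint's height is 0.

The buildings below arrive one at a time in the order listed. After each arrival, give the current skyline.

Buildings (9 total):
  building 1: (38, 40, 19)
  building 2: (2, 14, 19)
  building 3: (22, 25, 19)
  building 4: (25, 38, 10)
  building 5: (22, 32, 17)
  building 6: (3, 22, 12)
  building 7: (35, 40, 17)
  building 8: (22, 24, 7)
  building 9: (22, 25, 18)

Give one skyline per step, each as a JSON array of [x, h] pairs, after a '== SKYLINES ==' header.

== SKYLINES ==
[[38,19],[40,0]]
[[2,19],[14,0],[38,19],[40,0]]
[[2,19],[14,0],[22,19],[25,0],[38,19],[40,0]]
[[2,19],[14,0],[22,19],[25,10],[38,19],[40,0]]
[[2,19],[14,0],[22,19],[25,17],[32,10],[38,19],[40,0]]
[[2,19],[14,12],[22,19],[25,17],[32,10],[38,19],[40,0]]
[[2,19],[14,12],[22,19],[25,17],[32,10],[35,17],[38,19],[40,0]]
[[2,19],[14,12],[22,19],[25,17],[32,10],[35,17],[38,19],[40,0]]
[[2,19],[14,12],[22,19],[25,17],[32,10],[35,17],[38,19],[40,0]]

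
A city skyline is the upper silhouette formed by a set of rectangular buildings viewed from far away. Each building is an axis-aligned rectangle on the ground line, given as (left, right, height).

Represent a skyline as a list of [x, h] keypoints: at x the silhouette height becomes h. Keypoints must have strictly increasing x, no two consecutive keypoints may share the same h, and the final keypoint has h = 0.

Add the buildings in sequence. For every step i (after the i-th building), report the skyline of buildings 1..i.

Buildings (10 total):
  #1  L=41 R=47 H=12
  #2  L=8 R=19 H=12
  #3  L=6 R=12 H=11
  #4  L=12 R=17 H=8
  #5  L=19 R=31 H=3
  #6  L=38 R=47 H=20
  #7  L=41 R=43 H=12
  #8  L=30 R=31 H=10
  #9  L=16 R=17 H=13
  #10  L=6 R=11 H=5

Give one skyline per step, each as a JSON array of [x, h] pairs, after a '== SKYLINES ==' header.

== SKYLINES ==
[[41,12],[47,0]]
[[8,12],[19,0],[41,12],[47,0]]
[[6,11],[8,12],[19,0],[41,12],[47,0]]
[[6,11],[8,12],[19,0],[41,12],[47,0]]
[[6,11],[8,12],[19,3],[31,0],[41,12],[47,0]]
[[6,11],[8,12],[19,3],[31,0],[38,20],[47,0]]
[[6,11],[8,12],[19,3],[31,0],[38,20],[47,0]]
[[6,11],[8,12],[19,3],[30,10],[31,0],[38,20],[47,0]]
[[6,11],[8,12],[16,13],[17,12],[19,3],[30,10],[31,0],[38,20],[47,0]]
[[6,11],[8,12],[16,13],[17,12],[19,3],[30,10],[31,0],[38,20],[47,0]]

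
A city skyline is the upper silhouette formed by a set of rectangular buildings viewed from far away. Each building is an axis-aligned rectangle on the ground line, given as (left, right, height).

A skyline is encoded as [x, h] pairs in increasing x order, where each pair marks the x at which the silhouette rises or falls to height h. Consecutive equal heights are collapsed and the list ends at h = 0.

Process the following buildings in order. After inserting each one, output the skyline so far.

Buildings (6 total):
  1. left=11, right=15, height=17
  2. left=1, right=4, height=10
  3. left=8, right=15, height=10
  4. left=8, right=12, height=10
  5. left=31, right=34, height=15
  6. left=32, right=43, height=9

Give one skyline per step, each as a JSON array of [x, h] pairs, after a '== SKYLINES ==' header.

== SKYLINES ==
[[11,17],[15,0]]
[[1,10],[4,0],[11,17],[15,0]]
[[1,10],[4,0],[8,10],[11,17],[15,0]]
[[1,10],[4,0],[8,10],[11,17],[15,0]]
[[1,10],[4,0],[8,10],[11,17],[15,0],[31,15],[34,0]]
[[1,10],[4,0],[8,10],[11,17],[15,0],[31,15],[34,9],[43,0]]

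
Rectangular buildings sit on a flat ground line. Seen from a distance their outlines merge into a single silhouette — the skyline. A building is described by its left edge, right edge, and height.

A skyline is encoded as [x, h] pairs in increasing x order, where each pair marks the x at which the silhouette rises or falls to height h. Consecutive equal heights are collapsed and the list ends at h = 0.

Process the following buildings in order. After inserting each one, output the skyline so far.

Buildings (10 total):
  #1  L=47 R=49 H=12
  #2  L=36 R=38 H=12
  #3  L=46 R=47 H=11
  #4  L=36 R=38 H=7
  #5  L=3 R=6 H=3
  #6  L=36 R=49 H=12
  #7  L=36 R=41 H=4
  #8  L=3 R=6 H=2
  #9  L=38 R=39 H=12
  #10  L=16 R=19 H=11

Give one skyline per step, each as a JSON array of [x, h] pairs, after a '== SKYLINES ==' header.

== SKYLINES ==
[[47,12],[49,0]]
[[36,12],[38,0],[47,12],[49,0]]
[[36,12],[38,0],[46,11],[47,12],[49,0]]
[[36,12],[38,0],[46,11],[47,12],[49,0]]
[[3,3],[6,0],[36,12],[38,0],[46,11],[47,12],[49,0]]
[[3,3],[6,0],[36,12],[49,0]]
[[3,3],[6,0],[36,12],[49,0]]
[[3,3],[6,0],[36,12],[49,0]]
[[3,3],[6,0],[36,12],[49,0]]
[[3,3],[6,0],[16,11],[19,0],[36,12],[49,0]]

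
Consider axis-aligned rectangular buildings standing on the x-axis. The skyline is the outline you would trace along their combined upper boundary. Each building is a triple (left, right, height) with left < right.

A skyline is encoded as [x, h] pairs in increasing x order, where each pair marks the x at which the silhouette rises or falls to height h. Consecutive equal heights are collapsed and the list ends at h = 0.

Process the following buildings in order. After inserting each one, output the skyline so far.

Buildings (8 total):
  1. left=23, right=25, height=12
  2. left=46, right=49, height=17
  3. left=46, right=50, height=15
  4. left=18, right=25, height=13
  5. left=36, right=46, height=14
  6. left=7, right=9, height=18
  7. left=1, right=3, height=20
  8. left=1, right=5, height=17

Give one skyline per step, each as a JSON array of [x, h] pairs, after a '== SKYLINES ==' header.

== SKYLINES ==
[[23,12],[25,0]]
[[23,12],[25,0],[46,17],[49,0]]
[[23,12],[25,0],[46,17],[49,15],[50,0]]
[[18,13],[25,0],[46,17],[49,15],[50,0]]
[[18,13],[25,0],[36,14],[46,17],[49,15],[50,0]]
[[7,18],[9,0],[18,13],[25,0],[36,14],[46,17],[49,15],[50,0]]
[[1,20],[3,0],[7,18],[9,0],[18,13],[25,0],[36,14],[46,17],[49,15],[50,0]]
[[1,20],[3,17],[5,0],[7,18],[9,0],[18,13],[25,0],[36,14],[46,17],[49,15],[50,0]]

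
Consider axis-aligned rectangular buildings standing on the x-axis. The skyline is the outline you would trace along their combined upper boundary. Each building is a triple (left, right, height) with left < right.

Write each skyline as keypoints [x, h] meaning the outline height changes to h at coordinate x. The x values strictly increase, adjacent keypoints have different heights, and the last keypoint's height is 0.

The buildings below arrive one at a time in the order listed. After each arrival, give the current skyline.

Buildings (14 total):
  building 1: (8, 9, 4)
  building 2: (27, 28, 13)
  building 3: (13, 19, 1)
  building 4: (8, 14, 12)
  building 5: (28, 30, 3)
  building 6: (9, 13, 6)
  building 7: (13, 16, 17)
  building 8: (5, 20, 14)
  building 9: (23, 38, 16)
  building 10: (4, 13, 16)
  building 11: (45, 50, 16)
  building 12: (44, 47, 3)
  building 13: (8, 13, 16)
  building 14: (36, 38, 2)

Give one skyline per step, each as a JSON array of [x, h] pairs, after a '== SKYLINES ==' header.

== SKYLINES ==
[[8,4],[9,0]]
[[8,4],[9,0],[27,13],[28,0]]
[[8,4],[9,0],[13,1],[19,0],[27,13],[28,0]]
[[8,12],[14,1],[19,0],[27,13],[28,0]]
[[8,12],[14,1],[19,0],[27,13],[28,3],[30,0]]
[[8,12],[14,1],[19,0],[27,13],[28,3],[30,0]]
[[8,12],[13,17],[16,1],[19,0],[27,13],[28,3],[30,0]]
[[5,14],[13,17],[16,14],[20,0],[27,13],[28,3],[30,0]]
[[5,14],[13,17],[16,14],[20,0],[23,16],[38,0]]
[[4,16],[13,17],[16,14],[20,0],[23,16],[38,0]]
[[4,16],[13,17],[16,14],[20,0],[23,16],[38,0],[45,16],[50,0]]
[[4,16],[13,17],[16,14],[20,0],[23,16],[38,0],[44,3],[45,16],[50,0]]
[[4,16],[13,17],[16,14],[20,0],[23,16],[38,0],[44,3],[45,16],[50,0]]
[[4,16],[13,17],[16,14],[20,0],[23,16],[38,0],[44,3],[45,16],[50,0]]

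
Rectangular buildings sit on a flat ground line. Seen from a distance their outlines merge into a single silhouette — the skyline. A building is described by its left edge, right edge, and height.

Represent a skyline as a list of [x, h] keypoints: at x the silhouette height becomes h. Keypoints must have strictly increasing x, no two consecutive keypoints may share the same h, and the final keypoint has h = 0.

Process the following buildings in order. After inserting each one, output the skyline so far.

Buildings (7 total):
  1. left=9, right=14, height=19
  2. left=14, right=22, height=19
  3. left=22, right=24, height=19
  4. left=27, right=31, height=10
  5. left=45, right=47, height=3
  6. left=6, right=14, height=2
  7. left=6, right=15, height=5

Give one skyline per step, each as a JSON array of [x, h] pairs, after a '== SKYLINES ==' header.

== SKYLINES ==
[[9,19],[14,0]]
[[9,19],[22,0]]
[[9,19],[24,0]]
[[9,19],[24,0],[27,10],[31,0]]
[[9,19],[24,0],[27,10],[31,0],[45,3],[47,0]]
[[6,2],[9,19],[24,0],[27,10],[31,0],[45,3],[47,0]]
[[6,5],[9,19],[24,0],[27,10],[31,0],[45,3],[47,0]]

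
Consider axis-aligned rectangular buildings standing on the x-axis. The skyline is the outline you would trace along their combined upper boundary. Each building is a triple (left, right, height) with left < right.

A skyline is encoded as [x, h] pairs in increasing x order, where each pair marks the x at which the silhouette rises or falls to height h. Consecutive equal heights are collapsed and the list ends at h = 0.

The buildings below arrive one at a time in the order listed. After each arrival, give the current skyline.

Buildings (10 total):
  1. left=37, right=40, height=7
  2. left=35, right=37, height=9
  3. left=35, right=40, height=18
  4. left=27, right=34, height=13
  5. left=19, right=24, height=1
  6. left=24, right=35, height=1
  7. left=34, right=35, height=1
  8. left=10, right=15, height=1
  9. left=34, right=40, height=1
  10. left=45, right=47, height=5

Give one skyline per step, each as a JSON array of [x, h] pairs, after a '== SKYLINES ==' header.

== SKYLINES ==
[[37,7],[40,0]]
[[35,9],[37,7],[40,0]]
[[35,18],[40,0]]
[[27,13],[34,0],[35,18],[40,0]]
[[19,1],[24,0],[27,13],[34,0],[35,18],[40,0]]
[[19,1],[27,13],[34,1],[35,18],[40,0]]
[[19,1],[27,13],[34,1],[35,18],[40,0]]
[[10,1],[15,0],[19,1],[27,13],[34,1],[35,18],[40,0]]
[[10,1],[15,0],[19,1],[27,13],[34,1],[35,18],[40,0]]
[[10,1],[15,0],[19,1],[27,13],[34,1],[35,18],[40,0],[45,5],[47,0]]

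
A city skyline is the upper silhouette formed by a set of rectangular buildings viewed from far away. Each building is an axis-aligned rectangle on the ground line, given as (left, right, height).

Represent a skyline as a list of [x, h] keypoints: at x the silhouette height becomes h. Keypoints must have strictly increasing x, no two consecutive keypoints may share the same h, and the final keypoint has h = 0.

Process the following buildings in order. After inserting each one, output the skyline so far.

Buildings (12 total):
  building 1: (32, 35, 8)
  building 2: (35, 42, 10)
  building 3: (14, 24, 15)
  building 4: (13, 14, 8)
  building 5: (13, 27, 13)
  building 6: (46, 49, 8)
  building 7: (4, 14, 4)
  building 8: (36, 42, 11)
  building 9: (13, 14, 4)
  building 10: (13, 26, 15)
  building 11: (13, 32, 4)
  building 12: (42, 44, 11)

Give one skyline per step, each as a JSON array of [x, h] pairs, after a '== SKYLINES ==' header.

== SKYLINES ==
[[32,8],[35,0]]
[[32,8],[35,10],[42,0]]
[[14,15],[24,0],[32,8],[35,10],[42,0]]
[[13,8],[14,15],[24,0],[32,8],[35,10],[42,0]]
[[13,13],[14,15],[24,13],[27,0],[32,8],[35,10],[42,0]]
[[13,13],[14,15],[24,13],[27,0],[32,8],[35,10],[42,0],[46,8],[49,0]]
[[4,4],[13,13],[14,15],[24,13],[27,0],[32,8],[35,10],[42,0],[46,8],[49,0]]
[[4,4],[13,13],[14,15],[24,13],[27,0],[32,8],[35,10],[36,11],[42,0],[46,8],[49,0]]
[[4,4],[13,13],[14,15],[24,13],[27,0],[32,8],[35,10],[36,11],[42,0],[46,8],[49,0]]
[[4,4],[13,15],[26,13],[27,0],[32,8],[35,10],[36,11],[42,0],[46,8],[49,0]]
[[4,4],[13,15],[26,13],[27,4],[32,8],[35,10],[36,11],[42,0],[46,8],[49,0]]
[[4,4],[13,15],[26,13],[27,4],[32,8],[35,10],[36,11],[44,0],[46,8],[49,0]]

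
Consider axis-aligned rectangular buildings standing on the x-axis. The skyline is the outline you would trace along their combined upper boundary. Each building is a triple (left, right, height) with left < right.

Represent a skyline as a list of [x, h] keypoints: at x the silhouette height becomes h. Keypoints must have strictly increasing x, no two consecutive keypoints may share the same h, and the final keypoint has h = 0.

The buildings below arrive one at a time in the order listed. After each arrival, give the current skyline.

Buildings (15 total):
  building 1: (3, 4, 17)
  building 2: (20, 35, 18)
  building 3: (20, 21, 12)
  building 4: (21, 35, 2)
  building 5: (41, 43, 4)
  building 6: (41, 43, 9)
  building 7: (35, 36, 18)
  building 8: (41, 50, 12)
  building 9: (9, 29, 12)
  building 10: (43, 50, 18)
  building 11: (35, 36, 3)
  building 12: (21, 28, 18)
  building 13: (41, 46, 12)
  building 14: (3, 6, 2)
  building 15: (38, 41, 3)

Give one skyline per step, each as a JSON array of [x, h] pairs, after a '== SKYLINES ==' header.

== SKYLINES ==
[[3,17],[4,0]]
[[3,17],[4,0],[20,18],[35,0]]
[[3,17],[4,0],[20,18],[35,0]]
[[3,17],[4,0],[20,18],[35,0]]
[[3,17],[4,0],[20,18],[35,0],[41,4],[43,0]]
[[3,17],[4,0],[20,18],[35,0],[41,9],[43,0]]
[[3,17],[4,0],[20,18],[36,0],[41,9],[43,0]]
[[3,17],[4,0],[20,18],[36,0],[41,12],[50,0]]
[[3,17],[4,0],[9,12],[20,18],[36,0],[41,12],[50,0]]
[[3,17],[4,0],[9,12],[20,18],[36,0],[41,12],[43,18],[50,0]]
[[3,17],[4,0],[9,12],[20,18],[36,0],[41,12],[43,18],[50,0]]
[[3,17],[4,0],[9,12],[20,18],[36,0],[41,12],[43,18],[50,0]]
[[3,17],[4,0],[9,12],[20,18],[36,0],[41,12],[43,18],[50,0]]
[[3,17],[4,2],[6,0],[9,12],[20,18],[36,0],[41,12],[43,18],[50,0]]
[[3,17],[4,2],[6,0],[9,12],[20,18],[36,0],[38,3],[41,12],[43,18],[50,0]]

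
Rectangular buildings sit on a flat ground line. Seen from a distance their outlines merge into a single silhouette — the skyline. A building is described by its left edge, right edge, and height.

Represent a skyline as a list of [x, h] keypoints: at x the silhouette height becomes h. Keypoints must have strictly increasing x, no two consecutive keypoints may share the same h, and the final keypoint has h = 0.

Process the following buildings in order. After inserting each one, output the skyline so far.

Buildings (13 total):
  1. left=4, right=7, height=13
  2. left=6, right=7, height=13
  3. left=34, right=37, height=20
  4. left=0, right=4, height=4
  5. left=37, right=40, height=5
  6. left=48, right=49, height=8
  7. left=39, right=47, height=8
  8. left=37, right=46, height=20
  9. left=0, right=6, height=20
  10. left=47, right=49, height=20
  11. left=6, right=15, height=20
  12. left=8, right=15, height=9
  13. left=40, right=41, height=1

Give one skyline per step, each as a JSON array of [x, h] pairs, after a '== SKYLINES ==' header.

== SKYLINES ==
[[4,13],[7,0]]
[[4,13],[7,0]]
[[4,13],[7,0],[34,20],[37,0]]
[[0,4],[4,13],[7,0],[34,20],[37,0]]
[[0,4],[4,13],[7,0],[34,20],[37,5],[40,0]]
[[0,4],[4,13],[7,0],[34,20],[37,5],[40,0],[48,8],[49,0]]
[[0,4],[4,13],[7,0],[34,20],[37,5],[39,8],[47,0],[48,8],[49,0]]
[[0,4],[4,13],[7,0],[34,20],[46,8],[47,0],[48,8],[49,0]]
[[0,20],[6,13],[7,0],[34,20],[46,8],[47,0],[48,8],[49,0]]
[[0,20],[6,13],[7,0],[34,20],[46,8],[47,20],[49,0]]
[[0,20],[15,0],[34,20],[46,8],[47,20],[49,0]]
[[0,20],[15,0],[34,20],[46,8],[47,20],[49,0]]
[[0,20],[15,0],[34,20],[46,8],[47,20],[49,0]]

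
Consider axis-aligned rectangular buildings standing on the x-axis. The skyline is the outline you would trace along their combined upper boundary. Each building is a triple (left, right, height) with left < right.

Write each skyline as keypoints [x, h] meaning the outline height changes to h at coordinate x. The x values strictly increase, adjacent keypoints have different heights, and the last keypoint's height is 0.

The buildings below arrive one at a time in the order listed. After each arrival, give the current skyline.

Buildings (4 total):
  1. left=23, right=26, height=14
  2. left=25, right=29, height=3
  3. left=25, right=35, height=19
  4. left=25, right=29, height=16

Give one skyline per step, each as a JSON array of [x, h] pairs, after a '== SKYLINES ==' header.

== SKYLINES ==
[[23,14],[26,0]]
[[23,14],[26,3],[29,0]]
[[23,14],[25,19],[35,0]]
[[23,14],[25,19],[35,0]]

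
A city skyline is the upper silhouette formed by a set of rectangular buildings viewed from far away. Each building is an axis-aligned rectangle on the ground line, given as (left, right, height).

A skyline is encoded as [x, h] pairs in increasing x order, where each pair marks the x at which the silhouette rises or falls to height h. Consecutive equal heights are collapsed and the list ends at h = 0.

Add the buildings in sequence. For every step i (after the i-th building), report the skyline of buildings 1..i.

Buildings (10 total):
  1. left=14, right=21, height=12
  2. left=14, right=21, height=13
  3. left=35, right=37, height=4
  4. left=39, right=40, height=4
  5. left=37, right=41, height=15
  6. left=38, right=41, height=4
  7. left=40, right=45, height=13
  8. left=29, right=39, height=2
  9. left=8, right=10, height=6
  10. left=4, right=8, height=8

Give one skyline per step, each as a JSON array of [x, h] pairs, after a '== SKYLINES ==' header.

== SKYLINES ==
[[14,12],[21,0]]
[[14,13],[21,0]]
[[14,13],[21,0],[35,4],[37,0]]
[[14,13],[21,0],[35,4],[37,0],[39,4],[40,0]]
[[14,13],[21,0],[35,4],[37,15],[41,0]]
[[14,13],[21,0],[35,4],[37,15],[41,0]]
[[14,13],[21,0],[35,4],[37,15],[41,13],[45,0]]
[[14,13],[21,0],[29,2],[35,4],[37,15],[41,13],[45,0]]
[[8,6],[10,0],[14,13],[21,0],[29,2],[35,4],[37,15],[41,13],[45,0]]
[[4,8],[8,6],[10,0],[14,13],[21,0],[29,2],[35,4],[37,15],[41,13],[45,0]]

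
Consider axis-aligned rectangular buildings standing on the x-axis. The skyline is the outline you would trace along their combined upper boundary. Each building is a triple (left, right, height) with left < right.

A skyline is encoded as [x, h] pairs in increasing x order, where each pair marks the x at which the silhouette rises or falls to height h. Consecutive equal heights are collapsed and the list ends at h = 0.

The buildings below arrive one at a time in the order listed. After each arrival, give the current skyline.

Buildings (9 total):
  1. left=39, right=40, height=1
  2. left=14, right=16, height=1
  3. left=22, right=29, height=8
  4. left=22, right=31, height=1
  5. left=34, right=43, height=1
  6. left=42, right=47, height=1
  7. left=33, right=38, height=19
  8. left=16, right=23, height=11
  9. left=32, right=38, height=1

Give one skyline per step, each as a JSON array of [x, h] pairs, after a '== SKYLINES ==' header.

== SKYLINES ==
[[39,1],[40,0]]
[[14,1],[16,0],[39,1],[40,0]]
[[14,1],[16,0],[22,8],[29,0],[39,1],[40,0]]
[[14,1],[16,0],[22,8],[29,1],[31,0],[39,1],[40,0]]
[[14,1],[16,0],[22,8],[29,1],[31,0],[34,1],[43,0]]
[[14,1],[16,0],[22,8],[29,1],[31,0],[34,1],[47,0]]
[[14,1],[16,0],[22,8],[29,1],[31,0],[33,19],[38,1],[47,0]]
[[14,1],[16,11],[23,8],[29,1],[31,0],[33,19],[38,1],[47,0]]
[[14,1],[16,11],[23,8],[29,1],[31,0],[32,1],[33,19],[38,1],[47,0]]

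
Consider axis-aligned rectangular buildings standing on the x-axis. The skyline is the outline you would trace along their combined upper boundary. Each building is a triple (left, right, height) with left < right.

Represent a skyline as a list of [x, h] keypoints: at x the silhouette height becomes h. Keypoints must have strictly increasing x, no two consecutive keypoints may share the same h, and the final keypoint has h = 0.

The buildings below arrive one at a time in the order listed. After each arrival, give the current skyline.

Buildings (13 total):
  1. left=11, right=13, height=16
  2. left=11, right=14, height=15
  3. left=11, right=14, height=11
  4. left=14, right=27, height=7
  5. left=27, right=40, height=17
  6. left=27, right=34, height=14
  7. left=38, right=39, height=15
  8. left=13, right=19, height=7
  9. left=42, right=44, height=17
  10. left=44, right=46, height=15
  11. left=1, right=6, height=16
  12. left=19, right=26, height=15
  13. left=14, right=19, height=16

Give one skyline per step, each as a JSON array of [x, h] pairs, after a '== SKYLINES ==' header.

== SKYLINES ==
[[11,16],[13,0]]
[[11,16],[13,15],[14,0]]
[[11,16],[13,15],[14,0]]
[[11,16],[13,15],[14,7],[27,0]]
[[11,16],[13,15],[14,7],[27,17],[40,0]]
[[11,16],[13,15],[14,7],[27,17],[40,0]]
[[11,16],[13,15],[14,7],[27,17],[40,0]]
[[11,16],[13,15],[14,7],[27,17],[40,0]]
[[11,16],[13,15],[14,7],[27,17],[40,0],[42,17],[44,0]]
[[11,16],[13,15],[14,7],[27,17],[40,0],[42,17],[44,15],[46,0]]
[[1,16],[6,0],[11,16],[13,15],[14,7],[27,17],[40,0],[42,17],[44,15],[46,0]]
[[1,16],[6,0],[11,16],[13,15],[14,7],[19,15],[26,7],[27,17],[40,0],[42,17],[44,15],[46,0]]
[[1,16],[6,0],[11,16],[13,15],[14,16],[19,15],[26,7],[27,17],[40,0],[42,17],[44,15],[46,0]]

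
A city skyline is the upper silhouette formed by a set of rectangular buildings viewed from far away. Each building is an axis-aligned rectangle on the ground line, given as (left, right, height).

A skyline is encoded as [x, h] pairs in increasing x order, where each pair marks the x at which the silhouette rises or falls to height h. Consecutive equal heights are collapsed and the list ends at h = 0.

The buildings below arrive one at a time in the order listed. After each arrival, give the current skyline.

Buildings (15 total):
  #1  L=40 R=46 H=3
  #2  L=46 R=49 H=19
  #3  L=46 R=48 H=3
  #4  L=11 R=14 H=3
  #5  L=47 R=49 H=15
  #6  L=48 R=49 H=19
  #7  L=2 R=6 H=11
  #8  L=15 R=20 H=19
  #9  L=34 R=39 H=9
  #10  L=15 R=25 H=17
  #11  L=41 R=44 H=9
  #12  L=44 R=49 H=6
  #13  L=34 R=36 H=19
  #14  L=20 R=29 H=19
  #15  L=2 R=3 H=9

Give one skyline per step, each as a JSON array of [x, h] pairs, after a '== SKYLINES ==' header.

== SKYLINES ==
[[40,3],[46,0]]
[[40,3],[46,19],[49,0]]
[[40,3],[46,19],[49,0]]
[[11,3],[14,0],[40,3],[46,19],[49,0]]
[[11,3],[14,0],[40,3],[46,19],[49,0]]
[[11,3],[14,0],[40,3],[46,19],[49,0]]
[[2,11],[6,0],[11,3],[14,0],[40,3],[46,19],[49,0]]
[[2,11],[6,0],[11,3],[14,0],[15,19],[20,0],[40,3],[46,19],[49,0]]
[[2,11],[6,0],[11,3],[14,0],[15,19],[20,0],[34,9],[39,0],[40,3],[46,19],[49,0]]
[[2,11],[6,0],[11,3],[14,0],[15,19],[20,17],[25,0],[34,9],[39,0],[40,3],[46,19],[49,0]]
[[2,11],[6,0],[11,3],[14,0],[15,19],[20,17],[25,0],[34,9],[39,0],[40,3],[41,9],[44,3],[46,19],[49,0]]
[[2,11],[6,0],[11,3],[14,0],[15,19],[20,17],[25,0],[34,9],[39,0],[40,3],[41,9],[44,6],[46,19],[49,0]]
[[2,11],[6,0],[11,3],[14,0],[15,19],[20,17],[25,0],[34,19],[36,9],[39,0],[40,3],[41,9],[44,6],[46,19],[49,0]]
[[2,11],[6,0],[11,3],[14,0],[15,19],[29,0],[34,19],[36,9],[39,0],[40,3],[41,9],[44,6],[46,19],[49,0]]
[[2,11],[6,0],[11,3],[14,0],[15,19],[29,0],[34,19],[36,9],[39,0],[40,3],[41,9],[44,6],[46,19],[49,0]]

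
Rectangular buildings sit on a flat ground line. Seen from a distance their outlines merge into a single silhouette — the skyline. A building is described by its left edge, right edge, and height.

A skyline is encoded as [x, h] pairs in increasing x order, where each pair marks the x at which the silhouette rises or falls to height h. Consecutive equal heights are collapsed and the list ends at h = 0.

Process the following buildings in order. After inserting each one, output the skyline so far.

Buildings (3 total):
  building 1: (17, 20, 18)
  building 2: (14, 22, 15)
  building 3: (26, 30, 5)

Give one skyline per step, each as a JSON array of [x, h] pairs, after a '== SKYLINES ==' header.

== SKYLINES ==
[[17,18],[20,0]]
[[14,15],[17,18],[20,15],[22,0]]
[[14,15],[17,18],[20,15],[22,0],[26,5],[30,0]]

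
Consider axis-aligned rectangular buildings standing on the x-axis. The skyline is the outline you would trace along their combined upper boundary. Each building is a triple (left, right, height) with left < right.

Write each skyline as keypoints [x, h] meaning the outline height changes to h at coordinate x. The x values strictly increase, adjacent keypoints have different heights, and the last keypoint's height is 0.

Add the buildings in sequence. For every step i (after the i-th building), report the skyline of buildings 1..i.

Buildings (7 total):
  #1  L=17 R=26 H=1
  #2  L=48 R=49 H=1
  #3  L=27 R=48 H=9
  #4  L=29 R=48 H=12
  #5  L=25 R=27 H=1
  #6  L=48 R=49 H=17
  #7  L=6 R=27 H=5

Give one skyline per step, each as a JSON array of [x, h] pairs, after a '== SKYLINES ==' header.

== SKYLINES ==
[[17,1],[26,0]]
[[17,1],[26,0],[48,1],[49,0]]
[[17,1],[26,0],[27,9],[48,1],[49,0]]
[[17,1],[26,0],[27,9],[29,12],[48,1],[49,0]]
[[17,1],[27,9],[29,12],[48,1],[49,0]]
[[17,1],[27,9],[29,12],[48,17],[49,0]]
[[6,5],[27,9],[29,12],[48,17],[49,0]]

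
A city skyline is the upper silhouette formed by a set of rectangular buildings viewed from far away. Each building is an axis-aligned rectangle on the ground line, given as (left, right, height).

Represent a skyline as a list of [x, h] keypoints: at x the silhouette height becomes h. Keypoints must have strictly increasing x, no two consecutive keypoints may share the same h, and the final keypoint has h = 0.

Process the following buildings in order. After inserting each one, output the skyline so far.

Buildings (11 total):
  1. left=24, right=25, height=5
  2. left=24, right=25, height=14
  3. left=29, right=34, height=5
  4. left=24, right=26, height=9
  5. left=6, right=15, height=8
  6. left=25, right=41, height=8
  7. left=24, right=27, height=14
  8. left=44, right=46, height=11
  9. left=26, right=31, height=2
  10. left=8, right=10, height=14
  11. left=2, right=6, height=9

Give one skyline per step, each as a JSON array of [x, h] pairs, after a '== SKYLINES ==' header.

== SKYLINES ==
[[24,5],[25,0]]
[[24,14],[25,0]]
[[24,14],[25,0],[29,5],[34,0]]
[[24,14],[25,9],[26,0],[29,5],[34,0]]
[[6,8],[15,0],[24,14],[25,9],[26,0],[29,5],[34,0]]
[[6,8],[15,0],[24,14],[25,9],[26,8],[41,0]]
[[6,8],[15,0],[24,14],[27,8],[41,0]]
[[6,8],[15,0],[24,14],[27,8],[41,0],[44,11],[46,0]]
[[6,8],[15,0],[24,14],[27,8],[41,0],[44,11],[46,0]]
[[6,8],[8,14],[10,8],[15,0],[24,14],[27,8],[41,0],[44,11],[46,0]]
[[2,9],[6,8],[8,14],[10,8],[15,0],[24,14],[27,8],[41,0],[44,11],[46,0]]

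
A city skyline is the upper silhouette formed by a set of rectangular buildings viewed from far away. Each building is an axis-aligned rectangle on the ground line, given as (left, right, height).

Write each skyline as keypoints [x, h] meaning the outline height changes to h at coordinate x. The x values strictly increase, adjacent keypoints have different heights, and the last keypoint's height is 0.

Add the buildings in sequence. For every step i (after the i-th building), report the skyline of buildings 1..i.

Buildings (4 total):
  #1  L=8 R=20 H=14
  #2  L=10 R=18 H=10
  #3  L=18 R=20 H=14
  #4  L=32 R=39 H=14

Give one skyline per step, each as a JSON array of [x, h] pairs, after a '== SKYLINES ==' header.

== SKYLINES ==
[[8,14],[20,0]]
[[8,14],[20,0]]
[[8,14],[20,0]]
[[8,14],[20,0],[32,14],[39,0]]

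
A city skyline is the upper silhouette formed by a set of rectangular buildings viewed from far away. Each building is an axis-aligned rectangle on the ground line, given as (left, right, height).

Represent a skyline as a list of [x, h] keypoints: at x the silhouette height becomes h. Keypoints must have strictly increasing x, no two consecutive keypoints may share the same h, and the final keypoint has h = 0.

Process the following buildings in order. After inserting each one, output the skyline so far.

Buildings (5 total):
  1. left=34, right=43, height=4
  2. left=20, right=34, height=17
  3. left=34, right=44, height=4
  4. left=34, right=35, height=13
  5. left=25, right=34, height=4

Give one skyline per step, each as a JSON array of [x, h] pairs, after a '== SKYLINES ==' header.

== SKYLINES ==
[[34,4],[43,0]]
[[20,17],[34,4],[43,0]]
[[20,17],[34,4],[44,0]]
[[20,17],[34,13],[35,4],[44,0]]
[[20,17],[34,13],[35,4],[44,0]]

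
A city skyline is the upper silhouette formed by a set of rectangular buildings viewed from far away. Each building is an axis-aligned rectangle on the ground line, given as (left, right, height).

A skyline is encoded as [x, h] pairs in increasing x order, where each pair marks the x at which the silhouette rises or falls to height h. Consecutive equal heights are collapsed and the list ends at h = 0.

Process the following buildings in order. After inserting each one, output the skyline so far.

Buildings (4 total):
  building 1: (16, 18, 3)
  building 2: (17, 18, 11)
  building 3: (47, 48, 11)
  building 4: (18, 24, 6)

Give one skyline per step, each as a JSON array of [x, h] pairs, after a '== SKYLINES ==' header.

== SKYLINES ==
[[16,3],[18,0]]
[[16,3],[17,11],[18,0]]
[[16,3],[17,11],[18,0],[47,11],[48,0]]
[[16,3],[17,11],[18,6],[24,0],[47,11],[48,0]]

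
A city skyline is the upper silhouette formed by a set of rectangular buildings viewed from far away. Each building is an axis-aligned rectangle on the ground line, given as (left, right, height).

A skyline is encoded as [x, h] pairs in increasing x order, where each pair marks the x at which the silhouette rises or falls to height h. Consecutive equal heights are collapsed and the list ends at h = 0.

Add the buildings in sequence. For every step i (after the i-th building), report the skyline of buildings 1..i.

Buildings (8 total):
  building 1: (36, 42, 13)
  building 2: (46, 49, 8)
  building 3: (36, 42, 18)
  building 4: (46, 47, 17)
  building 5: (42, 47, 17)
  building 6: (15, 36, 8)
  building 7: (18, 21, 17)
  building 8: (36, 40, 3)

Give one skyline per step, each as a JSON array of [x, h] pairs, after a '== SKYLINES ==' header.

== SKYLINES ==
[[36,13],[42,0]]
[[36,13],[42,0],[46,8],[49,0]]
[[36,18],[42,0],[46,8],[49,0]]
[[36,18],[42,0],[46,17],[47,8],[49,0]]
[[36,18],[42,17],[47,8],[49,0]]
[[15,8],[36,18],[42,17],[47,8],[49,0]]
[[15,8],[18,17],[21,8],[36,18],[42,17],[47,8],[49,0]]
[[15,8],[18,17],[21,8],[36,18],[42,17],[47,8],[49,0]]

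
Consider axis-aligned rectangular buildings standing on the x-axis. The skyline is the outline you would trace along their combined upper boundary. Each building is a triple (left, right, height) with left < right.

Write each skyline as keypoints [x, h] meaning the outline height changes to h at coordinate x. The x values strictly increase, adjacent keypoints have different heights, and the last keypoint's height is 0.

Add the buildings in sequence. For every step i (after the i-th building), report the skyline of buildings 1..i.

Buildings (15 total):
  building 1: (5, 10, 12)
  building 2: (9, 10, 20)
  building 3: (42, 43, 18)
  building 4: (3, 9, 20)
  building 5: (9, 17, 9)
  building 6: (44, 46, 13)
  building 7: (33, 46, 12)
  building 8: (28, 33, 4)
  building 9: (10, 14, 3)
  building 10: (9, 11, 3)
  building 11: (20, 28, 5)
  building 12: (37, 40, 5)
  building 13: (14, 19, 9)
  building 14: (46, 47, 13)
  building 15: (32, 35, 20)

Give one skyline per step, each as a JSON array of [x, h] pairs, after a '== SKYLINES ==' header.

== SKYLINES ==
[[5,12],[10,0]]
[[5,12],[9,20],[10,0]]
[[5,12],[9,20],[10,0],[42,18],[43,0]]
[[3,20],[10,0],[42,18],[43,0]]
[[3,20],[10,9],[17,0],[42,18],[43,0]]
[[3,20],[10,9],[17,0],[42,18],[43,0],[44,13],[46,0]]
[[3,20],[10,9],[17,0],[33,12],[42,18],[43,12],[44,13],[46,0]]
[[3,20],[10,9],[17,0],[28,4],[33,12],[42,18],[43,12],[44,13],[46,0]]
[[3,20],[10,9],[17,0],[28,4],[33,12],[42,18],[43,12],[44,13],[46,0]]
[[3,20],[10,9],[17,0],[28,4],[33,12],[42,18],[43,12],[44,13],[46,0]]
[[3,20],[10,9],[17,0],[20,5],[28,4],[33,12],[42,18],[43,12],[44,13],[46,0]]
[[3,20],[10,9],[17,0],[20,5],[28,4],[33,12],[42,18],[43,12],[44,13],[46,0]]
[[3,20],[10,9],[19,0],[20,5],[28,4],[33,12],[42,18],[43,12],[44,13],[46,0]]
[[3,20],[10,9],[19,0],[20,5],[28,4],[33,12],[42,18],[43,12],[44,13],[47,0]]
[[3,20],[10,9],[19,0],[20,5],[28,4],[32,20],[35,12],[42,18],[43,12],[44,13],[47,0]]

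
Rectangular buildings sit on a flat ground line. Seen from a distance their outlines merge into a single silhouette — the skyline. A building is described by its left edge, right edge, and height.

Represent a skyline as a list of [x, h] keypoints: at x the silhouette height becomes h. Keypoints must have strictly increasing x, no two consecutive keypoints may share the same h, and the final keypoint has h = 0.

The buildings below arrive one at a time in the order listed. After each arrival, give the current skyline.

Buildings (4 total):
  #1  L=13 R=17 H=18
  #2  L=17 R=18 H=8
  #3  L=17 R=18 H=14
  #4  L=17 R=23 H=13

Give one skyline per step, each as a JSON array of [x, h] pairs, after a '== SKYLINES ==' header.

== SKYLINES ==
[[13,18],[17,0]]
[[13,18],[17,8],[18,0]]
[[13,18],[17,14],[18,0]]
[[13,18],[17,14],[18,13],[23,0]]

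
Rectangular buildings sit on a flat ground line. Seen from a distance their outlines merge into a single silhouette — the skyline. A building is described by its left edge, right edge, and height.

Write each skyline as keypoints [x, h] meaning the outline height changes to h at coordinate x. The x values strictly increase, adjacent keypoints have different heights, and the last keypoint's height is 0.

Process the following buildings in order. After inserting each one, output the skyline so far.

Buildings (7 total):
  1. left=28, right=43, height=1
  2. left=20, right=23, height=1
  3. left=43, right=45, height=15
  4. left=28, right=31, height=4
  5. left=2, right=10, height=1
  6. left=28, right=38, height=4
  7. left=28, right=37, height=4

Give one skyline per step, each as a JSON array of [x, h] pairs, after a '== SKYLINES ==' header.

== SKYLINES ==
[[28,1],[43,0]]
[[20,1],[23,0],[28,1],[43,0]]
[[20,1],[23,0],[28,1],[43,15],[45,0]]
[[20,1],[23,0],[28,4],[31,1],[43,15],[45,0]]
[[2,1],[10,0],[20,1],[23,0],[28,4],[31,1],[43,15],[45,0]]
[[2,1],[10,0],[20,1],[23,0],[28,4],[38,1],[43,15],[45,0]]
[[2,1],[10,0],[20,1],[23,0],[28,4],[38,1],[43,15],[45,0]]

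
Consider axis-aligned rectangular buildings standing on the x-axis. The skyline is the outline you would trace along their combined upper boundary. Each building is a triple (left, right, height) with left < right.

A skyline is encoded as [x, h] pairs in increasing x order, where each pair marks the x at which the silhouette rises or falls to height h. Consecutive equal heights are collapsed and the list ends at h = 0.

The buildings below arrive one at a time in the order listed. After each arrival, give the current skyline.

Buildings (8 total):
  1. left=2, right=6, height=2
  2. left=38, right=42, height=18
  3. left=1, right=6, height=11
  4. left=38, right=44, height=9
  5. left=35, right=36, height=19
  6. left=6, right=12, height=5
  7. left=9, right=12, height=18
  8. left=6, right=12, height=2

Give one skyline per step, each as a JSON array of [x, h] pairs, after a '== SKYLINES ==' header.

== SKYLINES ==
[[2,2],[6,0]]
[[2,2],[6,0],[38,18],[42,0]]
[[1,11],[6,0],[38,18],[42,0]]
[[1,11],[6,0],[38,18],[42,9],[44,0]]
[[1,11],[6,0],[35,19],[36,0],[38,18],[42,9],[44,0]]
[[1,11],[6,5],[12,0],[35,19],[36,0],[38,18],[42,9],[44,0]]
[[1,11],[6,5],[9,18],[12,0],[35,19],[36,0],[38,18],[42,9],[44,0]]
[[1,11],[6,5],[9,18],[12,0],[35,19],[36,0],[38,18],[42,9],[44,0]]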